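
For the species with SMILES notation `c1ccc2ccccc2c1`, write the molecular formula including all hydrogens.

Heavy atoms from the SMILES: 10 C.
Implicit hydrogens by atom environment:
  8 × C (aromatic): 1 H each → 8
  2 × C (aromatic): no H
  Total hydrogens = 8.
Molecular formula: C10H8

C10H8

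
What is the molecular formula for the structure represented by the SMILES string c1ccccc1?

Heavy atoms from the SMILES: 6 C.
Implicit hydrogens by atom environment:
  6 × C (aromatic): 1 H each → 6
  Total hydrogens = 6.
Molecular formula: C6H6

C6H6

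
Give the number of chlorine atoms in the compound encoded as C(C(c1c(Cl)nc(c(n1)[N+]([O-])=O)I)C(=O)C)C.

1

The symbol for chlorine appears 1 time in the SMILES.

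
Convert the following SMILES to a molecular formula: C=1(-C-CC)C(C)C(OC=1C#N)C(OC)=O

Heavy atoms from the SMILES: 11 C, 1 N, 3 O.
Implicit hydrogens by atom environment:
  4 × C: no H
  3 × C: 3 H each → 9
  3 × O: no H
  2 × C: 2 H each → 4
  2 × C: 1 H each → 2
  1 × N: no H
  Total hydrogens = 15.
Molecular formula: C11H15NO3

C11H15NO3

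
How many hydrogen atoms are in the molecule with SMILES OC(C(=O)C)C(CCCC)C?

18

Hydrogens are implicit in SMILES; fill each atom to its normal valence:
  3 × C: 3 H each → 9
  3 × C: 2 H each → 6
  2 × C: 1 H each → 2
  1 × C: no H
  1 × O: 1 H
  1 × O: no H
  Total hydrogens = 18.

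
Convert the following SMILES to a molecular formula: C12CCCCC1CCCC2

Heavy atoms from the SMILES: 10 C.
Implicit hydrogens by atom environment:
  8 × C: 2 H each → 16
  2 × C: 1 H each → 2
  Total hydrogens = 18.
Molecular formula: C10H18

C10H18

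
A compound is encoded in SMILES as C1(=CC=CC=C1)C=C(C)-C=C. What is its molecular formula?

C11H12

Heavy atoms from the SMILES: 11 C.
Implicit hydrogens by atom environment:
  5 × C (aromatic): 1 H each → 5
  2 × C: 1 H each → 2
  1 × C: 3 H
  1 × C: 2 H
  1 × C: no H
  1 × C (aromatic): no H
  Total hydrogens = 12.
Molecular formula: C11H12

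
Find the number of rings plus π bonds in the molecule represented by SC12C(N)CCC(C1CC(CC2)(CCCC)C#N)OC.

4

Molecular formula from the SMILES: C16H28N2OS.
DoU = (2C + 2 + N − H − X)/2 = (2·16 + 2 + 2 − 28 − 0)/2 = 8/2 = 4.
(Structurally: 2 ring(s) + 2 π bond(s) = 4.)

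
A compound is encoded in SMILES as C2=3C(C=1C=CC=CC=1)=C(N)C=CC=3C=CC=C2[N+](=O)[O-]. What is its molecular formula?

Heavy atoms from the SMILES: 16 C, 2 N, 2 O.
Implicit hydrogens by atom environment:
  10 × C (aromatic): 1 H each → 10
  6 × C (aromatic): no H
  1 × N: 2 H
  1 × N (charge +1): no H
  1 × O: no H
  1 × O (charge -1): no H
  Total hydrogens = 12.
Molecular formula: C16H12N2O2

C16H12N2O2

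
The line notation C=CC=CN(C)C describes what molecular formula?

Heavy atoms from the SMILES: 6 C, 1 N.
Implicit hydrogens by atom environment:
  3 × C: 1 H each → 3
  2 × C: 3 H each → 6
  1 × C: 2 H
  1 × N: no H
  Total hydrogens = 11.
Molecular formula: C6H11N

C6H11N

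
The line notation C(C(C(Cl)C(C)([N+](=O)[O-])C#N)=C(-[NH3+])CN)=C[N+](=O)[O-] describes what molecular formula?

Heavy atoms from the SMILES: 9 C, 1 Cl, 5 N, 4 O.
Implicit hydrogens by atom environment:
  4 × C: no H
  3 × C: 1 H each → 3
  2 × N (charge +1): no H
  2 × O: no H
  2 × O (charge -1): no H
  1 × C: 3 H
  1 × C: 2 H
  1 × Cl: no H
  1 × N (charge +1): 3 H
  1 × N: 2 H
  1 × N: no H
  Total hydrogens = 13.
Net charge +1.
Molecular formula: C9H13ClN5O4+

C9H13ClN5O4+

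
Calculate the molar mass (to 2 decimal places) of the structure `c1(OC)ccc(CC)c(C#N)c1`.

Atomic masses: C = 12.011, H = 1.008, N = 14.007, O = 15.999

Molecular formula: C10H11NO.
M = 10×12.011 + 11×1.008 + 1×14.007 + 1×15.999 = 161.20 g/mol.

161.20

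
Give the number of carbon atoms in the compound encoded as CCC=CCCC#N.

The symbol for carbon appears 7 times in the SMILES.

7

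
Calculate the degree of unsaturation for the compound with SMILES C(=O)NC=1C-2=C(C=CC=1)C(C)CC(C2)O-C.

6

Molecular formula from the SMILES: C13H17NO2.
DoU = (2C + 2 + N − H − X)/2 = (2·13 + 2 + 1 − 17 − 0)/2 = 12/2 = 6.
(Structurally: 2 ring(s) + 4 π bond(s) = 6.)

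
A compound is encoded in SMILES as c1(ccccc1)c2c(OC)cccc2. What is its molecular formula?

Heavy atoms from the SMILES: 13 C, 1 O.
Implicit hydrogens by atom environment:
  9 × C (aromatic): 1 H each → 9
  3 × C (aromatic): no H
  1 × C: 3 H
  1 × O: no H
  Total hydrogens = 12.
Molecular formula: C13H12O

C13H12O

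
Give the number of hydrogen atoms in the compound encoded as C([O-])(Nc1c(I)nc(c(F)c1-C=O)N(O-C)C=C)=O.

Hydrogens are implicit in SMILES; fill each atom to its normal valence:
  5 × C (aromatic): no H
  3 × O: no H
  2 × C: 1 H each → 2
  1 × C: 3 H
  1 × C: 2 H
  1 × C: no H
  1 × F: no H
  1 × I: no H
  1 × N: 1 H
  1 × N (aromatic): no H
  1 × N: no H
  1 × O (charge -1): no H
  Total hydrogens = 8.

8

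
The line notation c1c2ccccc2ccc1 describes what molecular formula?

C10H8

Heavy atoms from the SMILES: 10 C.
Implicit hydrogens by atom environment:
  8 × C (aromatic): 1 H each → 8
  2 × C (aromatic): no H
  Total hydrogens = 8.
Molecular formula: C10H8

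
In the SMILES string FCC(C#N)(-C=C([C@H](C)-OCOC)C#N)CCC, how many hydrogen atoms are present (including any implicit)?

19

Hydrogens are implicit in SMILES; fill each atom to its normal valence:
  4 × C: 2 H each → 8
  4 × C: no H
  3 × C: 3 H each → 9
  2 × C: 1 H each → 2
  2 × N: no H
  2 × O: no H
  1 × F: no H
  Total hydrogens = 19.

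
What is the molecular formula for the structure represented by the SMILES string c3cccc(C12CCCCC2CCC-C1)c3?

C16H22

Heavy atoms from the SMILES: 16 C.
Implicit hydrogens by atom environment:
  8 × C: 2 H each → 16
  5 × C (aromatic): 1 H each → 5
  1 × C: 1 H
  1 × C: no H
  1 × C (aromatic): no H
  Total hydrogens = 22.
Molecular formula: C16H22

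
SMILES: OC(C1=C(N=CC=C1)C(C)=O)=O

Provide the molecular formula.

Heavy atoms from the SMILES: 8 C, 1 N, 3 O.
Implicit hydrogens by atom environment:
  3 × C (aromatic): 1 H each → 3
  2 × C (aromatic): no H
  2 × C: no H
  2 × O: no H
  1 × C: 3 H
  1 × N (aromatic): no H
  1 × O: 1 H
  Total hydrogens = 7.
Molecular formula: C8H7NO3

C8H7NO3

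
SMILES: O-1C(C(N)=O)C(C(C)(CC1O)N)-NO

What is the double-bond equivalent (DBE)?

2

Molecular formula from the SMILES: C7H15N3O4.
DoU = (2C + 2 + N − H − X)/2 = (2·7 + 2 + 3 − 15 − 0)/2 = 4/2 = 2.
(Structurally: 1 ring(s) + 1 π bond(s) = 2.)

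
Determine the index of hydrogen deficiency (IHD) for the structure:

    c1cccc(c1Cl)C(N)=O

Molecular formula from the SMILES: C7H6ClNO.
DoU = (2C + 2 + N − H − X)/2 = (2·7 + 2 + 1 − 6 − 1)/2 = 10/2 = 5.
(Structurally: 1 ring(s) + 4 π bond(s) = 5.)

5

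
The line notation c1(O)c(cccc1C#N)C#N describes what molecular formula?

Heavy atoms from the SMILES: 8 C, 2 N, 1 O.
Implicit hydrogens by atom environment:
  3 × C (aromatic): 1 H each → 3
  3 × C (aromatic): no H
  2 × C: no H
  2 × N: no H
  1 × O: 1 H
  Total hydrogens = 4.
Molecular formula: C8H4N2O

C8H4N2O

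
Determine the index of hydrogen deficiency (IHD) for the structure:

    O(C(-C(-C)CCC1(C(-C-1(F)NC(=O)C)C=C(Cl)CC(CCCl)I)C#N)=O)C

Molecular formula from the SMILES: C18H24Cl2FIN2O3.
DoU = (2C + 2 + N − H − X)/2 = (2·18 + 2 + 2 − 24 − 4)/2 = 12/2 = 6.
(Structurally: 1 ring(s) + 5 π bond(s) = 6.)

6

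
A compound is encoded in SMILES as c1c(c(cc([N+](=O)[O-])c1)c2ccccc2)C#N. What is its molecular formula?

Heavy atoms from the SMILES: 13 C, 2 N, 2 O.
Implicit hydrogens by atom environment:
  8 × C (aromatic): 1 H each → 8
  4 × C (aromatic): no H
  1 × C: no H
  1 × N (charge +1): no H
  1 × N: no H
  1 × O: no H
  1 × O (charge -1): no H
  Total hydrogens = 8.
Molecular formula: C13H8N2O2

C13H8N2O2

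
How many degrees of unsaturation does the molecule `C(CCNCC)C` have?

Molecular formula from the SMILES: C6H15N.
DoU = (2C + 2 + N − H − X)/2 = (2·6 + 2 + 1 − 15 − 0)/2 = 0/2 = 0.
(Structurally: 0 ring(s) + 0 π bond(s) = 0.)

0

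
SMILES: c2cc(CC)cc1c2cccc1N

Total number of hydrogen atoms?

Hydrogens are implicit in SMILES; fill each atom to its normal valence:
  6 × C (aromatic): 1 H each → 6
  4 × C (aromatic): no H
  1 × C: 3 H
  1 × C: 2 H
  1 × N: 2 H
  Total hydrogens = 13.

13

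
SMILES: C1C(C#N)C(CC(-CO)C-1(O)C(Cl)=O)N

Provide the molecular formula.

C9H13ClN2O3

Heavy atoms from the SMILES: 9 C, 1 Cl, 2 N, 3 O.
Implicit hydrogens by atom environment:
  3 × C: 2 H each → 6
  3 × C: 1 H each → 3
  3 × C: no H
  2 × O: 1 H each → 2
  1 × Cl: no H
  1 × N: 2 H
  1 × N: no H
  1 × O: no H
  Total hydrogens = 13.
Molecular formula: C9H13ClN2O3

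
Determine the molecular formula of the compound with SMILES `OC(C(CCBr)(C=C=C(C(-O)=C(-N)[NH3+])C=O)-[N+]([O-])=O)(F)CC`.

C12H18BrFN3O5+

Heavy atoms from the SMILES: 1 Br, 12 C, 1 F, 3 N, 5 O.
Implicit hydrogens by atom environment:
  6 × C: no H
  3 × C: 2 H each → 6
  2 × C: 1 H each → 2
  2 × O: 1 H each → 2
  2 × O: no H
  1 × Br: no H
  1 × C: 3 H
  1 × F: no H
  1 × N (charge +1): 3 H
  1 × N: 2 H
  1 × N (charge +1): no H
  1 × O (charge -1): no H
  Total hydrogens = 18.
Net charge +1.
Molecular formula: C12H18BrFN3O5+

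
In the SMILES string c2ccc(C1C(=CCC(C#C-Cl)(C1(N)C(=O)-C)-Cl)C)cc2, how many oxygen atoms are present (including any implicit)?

1

The symbol for oxygen appears 1 time in the SMILES.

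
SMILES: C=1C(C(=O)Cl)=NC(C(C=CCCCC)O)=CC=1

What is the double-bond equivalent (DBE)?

6

Molecular formula from the SMILES: C13H16ClNO2.
DoU = (2C + 2 + N − H − X)/2 = (2·13 + 2 + 1 − 16 − 1)/2 = 12/2 = 6.
(Structurally: 1 ring(s) + 5 π bond(s) = 6.)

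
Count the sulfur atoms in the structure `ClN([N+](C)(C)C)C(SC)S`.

The symbol for sulfur appears 2 times in the SMILES.

2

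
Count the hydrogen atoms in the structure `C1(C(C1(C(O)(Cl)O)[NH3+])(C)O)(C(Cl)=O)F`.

Hydrogens are implicit in SMILES; fill each atom to its normal valence:
  5 × C: no H
  3 × O: 1 H each → 3
  2 × Cl: no H
  1 × C: 3 H
  1 × F: no H
  1 × N (charge +1): 3 H
  1 × O: no H
  Total hydrogens = 9.

9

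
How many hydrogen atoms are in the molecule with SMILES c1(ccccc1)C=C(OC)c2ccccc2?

14

Hydrogens are implicit in SMILES; fill each atom to its normal valence:
  10 × C (aromatic): 1 H each → 10
  2 × C (aromatic): no H
  1 × C: 3 H
  1 × C: 1 H
  1 × C: no H
  1 × O: no H
  Total hydrogens = 14.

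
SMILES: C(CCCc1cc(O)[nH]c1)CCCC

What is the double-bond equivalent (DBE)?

Molecular formula from the SMILES: C12H21NO.
DoU = (2C + 2 + N − H − X)/2 = (2·12 + 2 + 1 − 21 − 0)/2 = 6/2 = 3.
(Structurally: 1 ring(s) + 2 π bond(s) = 3.)

3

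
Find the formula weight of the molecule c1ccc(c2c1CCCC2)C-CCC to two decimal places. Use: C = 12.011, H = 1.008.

Molecular formula: C14H20.
M = 14×12.011 + 20×1.008 = 188.31 g/mol.

188.31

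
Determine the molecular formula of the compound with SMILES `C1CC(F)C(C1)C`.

Heavy atoms from the SMILES: 6 C, 1 F.
Implicit hydrogens by atom environment:
  3 × C: 2 H each → 6
  2 × C: 1 H each → 2
  1 × C: 3 H
  1 × F: no H
  Total hydrogens = 11.
Molecular formula: C6H11F

C6H11F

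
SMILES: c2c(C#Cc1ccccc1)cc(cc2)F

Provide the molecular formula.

Heavy atoms from the SMILES: 14 C, 1 F.
Implicit hydrogens by atom environment:
  9 × C (aromatic): 1 H each → 9
  3 × C (aromatic): no H
  2 × C: no H
  1 × F: no H
  Total hydrogens = 9.
Molecular formula: C14H9F

C14H9F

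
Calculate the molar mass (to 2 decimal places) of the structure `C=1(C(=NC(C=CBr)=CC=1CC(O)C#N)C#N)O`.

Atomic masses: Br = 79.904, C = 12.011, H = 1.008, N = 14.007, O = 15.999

Molecular formula: C11H8BrN3O2.
M = 1×79.904 + 11×12.011 + 8×1.008 + 3×14.007 + 2×15.999 = 294.11 g/mol.

294.11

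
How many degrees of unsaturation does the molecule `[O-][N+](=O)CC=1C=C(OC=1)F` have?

Molecular formula from the SMILES: C5H4FNO3.
DoU = (2C + 2 + N − H − X)/2 = (2·5 + 2 + 1 − 4 − 1)/2 = 8/2 = 4.
(Structurally: 1 ring(s) + 3 π bond(s) = 4.)

4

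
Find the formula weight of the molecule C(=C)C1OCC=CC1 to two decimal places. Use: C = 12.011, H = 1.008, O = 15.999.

110.16

Molecular formula: C7H10O.
M = 7×12.011 + 10×1.008 + 1×15.999 = 110.16 g/mol.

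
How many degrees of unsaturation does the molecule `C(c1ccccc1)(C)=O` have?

Molecular formula from the SMILES: C8H8O.
DoU = (2C + 2 + N − H − X)/2 = (2·8 + 2 + 0 − 8 − 0)/2 = 10/2 = 5.
(Structurally: 1 ring(s) + 4 π bond(s) = 5.)

5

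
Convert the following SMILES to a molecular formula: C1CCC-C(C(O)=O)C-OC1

C8H14O3

Heavy atoms from the SMILES: 8 C, 3 O.
Implicit hydrogens by atom environment:
  6 × C: 2 H each → 12
  2 × O: no H
  1 × C: 1 H
  1 × C: no H
  1 × O: 1 H
  Total hydrogens = 14.
Molecular formula: C8H14O3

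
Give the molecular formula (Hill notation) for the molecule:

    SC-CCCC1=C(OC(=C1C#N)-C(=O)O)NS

Heavy atoms from the SMILES: 10 C, 2 N, 3 O, 2 S.
Implicit hydrogens by atom environment:
  4 × C: 2 H each → 8
  4 × C (aromatic): no H
  2 × C: no H
  2 × S: 1 H each → 2
  1 × N: 1 H
  1 × N: no H
  1 × O: 1 H
  1 × O (aromatic): no H
  1 × O: no H
  Total hydrogens = 12.
Molecular formula: C10H12N2O3S2

C10H12N2O3S2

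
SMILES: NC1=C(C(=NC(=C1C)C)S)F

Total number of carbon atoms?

The symbol for carbon appears 7 times in the SMILES.

7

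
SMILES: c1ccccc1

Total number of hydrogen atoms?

Hydrogens are implicit in SMILES; fill each atom to its normal valence:
  6 × C (aromatic): 1 H each → 6
  Total hydrogens = 6.

6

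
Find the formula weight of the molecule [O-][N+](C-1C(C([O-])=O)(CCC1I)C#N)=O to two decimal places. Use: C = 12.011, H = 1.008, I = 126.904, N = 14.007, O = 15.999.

Molecular formula: C7H6IN2O4-.
M = 7×12.011 + 6×1.008 + 1×126.904 + 2×14.007 + 4×15.999 = 309.04 g/mol.

309.04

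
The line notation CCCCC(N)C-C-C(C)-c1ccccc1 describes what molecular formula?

Heavy atoms from the SMILES: 15 C, 1 N.
Implicit hydrogens by atom environment:
  5 × C: 2 H each → 10
  5 × C (aromatic): 1 H each → 5
  2 × C: 3 H each → 6
  2 × C: 1 H each → 2
  1 × C (aromatic): no H
  1 × N: 2 H
  Total hydrogens = 25.
Molecular formula: C15H25N

C15H25N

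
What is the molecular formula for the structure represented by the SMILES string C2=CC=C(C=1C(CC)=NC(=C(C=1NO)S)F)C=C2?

Heavy atoms from the SMILES: 13 C, 1 F, 2 N, 1 O, 1 S.
Implicit hydrogens by atom environment:
  6 × C (aromatic): no H
  5 × C (aromatic): 1 H each → 5
  1 × C: 3 H
  1 × C: 2 H
  1 × F: no H
  1 × N: 1 H
  1 × N (aromatic): no H
  1 × O: 1 H
  1 × S: 1 H
  Total hydrogens = 13.
Molecular formula: C13H13FN2OS

C13H13FN2OS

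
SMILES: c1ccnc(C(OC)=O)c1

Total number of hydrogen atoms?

7

Hydrogens are implicit in SMILES; fill each atom to its normal valence:
  4 × C (aromatic): 1 H each → 4
  2 × O: no H
  1 × C: 3 H
  1 × C (aromatic): no H
  1 × C: no H
  1 × N (aromatic): no H
  Total hydrogens = 7.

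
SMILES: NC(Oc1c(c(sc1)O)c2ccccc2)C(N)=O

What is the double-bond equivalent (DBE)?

Molecular formula from the SMILES: C12H12N2O3S.
DoU = (2C + 2 + N − H − X)/2 = (2·12 + 2 + 2 − 12 − 0)/2 = 16/2 = 8.
(Structurally: 2 ring(s) + 6 π bond(s) = 8.)

8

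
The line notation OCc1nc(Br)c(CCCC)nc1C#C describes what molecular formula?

Heavy atoms from the SMILES: 1 Br, 11 C, 2 N, 1 O.
Implicit hydrogens by atom environment:
  4 × C: 2 H each → 8
  4 × C (aromatic): no H
  2 × N (aromatic): no H
  1 × Br: no H
  1 × C: 3 H
  1 × C: 1 H
  1 × C: no H
  1 × O: 1 H
  Total hydrogens = 13.
Molecular formula: C11H13BrN2O

C11H13BrN2O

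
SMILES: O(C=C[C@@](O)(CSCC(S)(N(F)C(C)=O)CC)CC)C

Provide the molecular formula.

C13H24FNO3S2

Heavy atoms from the SMILES: 13 C, 1 F, 1 N, 3 O, 2 S.
Implicit hydrogens by atom environment:
  4 × C: 3 H each → 12
  4 × C: 2 H each → 8
  3 × C: no H
  2 × C: 1 H each → 2
  2 × O: no H
  1 × F: no H
  1 × N: no H
  1 × O: 1 H
  1 × S: 1 H
  1 × S: no H
  Total hydrogens = 24.
Molecular formula: C13H24FNO3S2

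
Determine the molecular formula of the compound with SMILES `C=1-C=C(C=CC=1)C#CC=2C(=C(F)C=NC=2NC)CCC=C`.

Heavy atoms from the SMILES: 18 C, 1 F, 2 N.
Implicit hydrogens by atom environment:
  6 × C (aromatic): 1 H each → 6
  5 × C (aromatic): no H
  3 × C: 2 H each → 6
  2 × C: no H
  1 × C: 3 H
  1 × C: 1 H
  1 × F: no H
  1 × N: 1 H
  1 × N (aromatic): no H
  Total hydrogens = 17.
Molecular formula: C18H17FN2

C18H17FN2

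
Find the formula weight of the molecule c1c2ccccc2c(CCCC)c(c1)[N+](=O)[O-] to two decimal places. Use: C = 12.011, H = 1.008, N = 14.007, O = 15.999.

Molecular formula: C14H15NO2.
M = 14×12.011 + 15×1.008 + 1×14.007 + 2×15.999 = 229.28 g/mol.

229.28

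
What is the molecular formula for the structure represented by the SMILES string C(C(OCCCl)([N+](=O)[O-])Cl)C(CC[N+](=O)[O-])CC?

Heavy atoms from the SMILES: 9 C, 2 Cl, 2 N, 5 O.
Implicit hydrogens by atom environment:
  6 × C: 2 H each → 12
  3 × O: no H
  2 × Cl: no H
  2 × N (charge +1): no H
  2 × O (charge -1): no H
  1 × C: 3 H
  1 × C: 1 H
  1 × C: no H
  Total hydrogens = 16.
Molecular formula: C9H16Cl2N2O5

C9H16Cl2N2O5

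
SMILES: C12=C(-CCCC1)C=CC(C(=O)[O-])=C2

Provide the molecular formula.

C11H11O2-

Heavy atoms from the SMILES: 11 C, 2 O.
Implicit hydrogens by atom environment:
  4 × C: 2 H each → 8
  3 × C (aromatic): 1 H each → 3
  3 × C (aromatic): no H
  1 × C: no H
  1 × O: no H
  1 × O (charge -1): no H
  Total hydrogens = 11.
Net charge -1.
Molecular formula: C11H11O2-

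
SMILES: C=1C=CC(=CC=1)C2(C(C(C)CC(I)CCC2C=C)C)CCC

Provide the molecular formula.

Heavy atoms from the SMILES: 21 C, 1 I.
Implicit hydrogens by atom environment:
  6 × C: 2 H each → 12
  5 × C: 1 H each → 5
  5 × C (aromatic): 1 H each → 5
  3 × C: 3 H each → 9
  1 × C: no H
  1 × C (aromatic): no H
  1 × I: no H
  Total hydrogens = 31.
Molecular formula: C21H31I

C21H31I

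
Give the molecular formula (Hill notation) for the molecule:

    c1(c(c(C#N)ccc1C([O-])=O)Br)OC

C9H5BrNO3-

Heavy atoms from the SMILES: 1 Br, 9 C, 1 N, 3 O.
Implicit hydrogens by atom environment:
  4 × C (aromatic): no H
  2 × C (aromatic): 1 H each → 2
  2 × C: no H
  2 × O: no H
  1 × Br: no H
  1 × C: 3 H
  1 × N: no H
  1 × O (charge -1): no H
  Total hydrogens = 5.
Net charge -1.
Molecular formula: C9H5BrNO3-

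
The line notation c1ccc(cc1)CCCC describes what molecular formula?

Heavy atoms from the SMILES: 10 C.
Implicit hydrogens by atom environment:
  5 × C (aromatic): 1 H each → 5
  3 × C: 2 H each → 6
  1 × C: 3 H
  1 × C (aromatic): no H
  Total hydrogens = 14.
Molecular formula: C10H14

C10H14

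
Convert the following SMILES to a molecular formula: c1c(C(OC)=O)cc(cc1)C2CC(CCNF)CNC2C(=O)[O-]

Heavy atoms from the SMILES: 16 C, 1 F, 2 N, 4 O.
Implicit hydrogens by atom environment:
  4 × C: 2 H each → 8
  4 × C (aromatic): 1 H each → 4
  3 × C: 1 H each → 3
  3 × O: no H
  2 × C (aromatic): no H
  2 × C: no H
  2 × N: 1 H each → 2
  1 × C: 3 H
  1 × F: no H
  1 × O (charge -1): no H
  Total hydrogens = 20.
Net charge -1.
Molecular formula: C16H20FN2O4-

C16H20FN2O4-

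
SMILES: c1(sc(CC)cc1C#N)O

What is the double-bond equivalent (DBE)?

5

Molecular formula from the SMILES: C7H7NOS.
DoU = (2C + 2 + N − H − X)/2 = (2·7 + 2 + 1 − 7 − 0)/2 = 10/2 = 5.
(Structurally: 1 ring(s) + 4 π bond(s) = 5.)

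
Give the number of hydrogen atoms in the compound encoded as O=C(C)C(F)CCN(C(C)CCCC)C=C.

Hydrogens are implicit in SMILES; fill each atom to its normal valence:
  6 × C: 2 H each → 12
  3 × C: 3 H each → 9
  3 × C: 1 H each → 3
  1 × C: no H
  1 × F: no H
  1 × N: no H
  1 × O: no H
  Total hydrogens = 24.

24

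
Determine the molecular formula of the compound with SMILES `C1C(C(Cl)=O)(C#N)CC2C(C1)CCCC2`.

Heavy atoms from the SMILES: 12 C, 1 Cl, 1 N, 1 O.
Implicit hydrogens by atom environment:
  7 × C: 2 H each → 14
  3 × C: no H
  2 × C: 1 H each → 2
  1 × Cl: no H
  1 × N: no H
  1 × O: no H
  Total hydrogens = 16.
Molecular formula: C12H16ClNO

C12H16ClNO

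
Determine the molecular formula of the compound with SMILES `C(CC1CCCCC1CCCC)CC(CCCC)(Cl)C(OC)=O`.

C20H37ClO2

Heavy atoms from the SMILES: 20 C, 1 Cl, 2 O.
Implicit hydrogens by atom environment:
  13 × C: 2 H each → 26
  3 × C: 3 H each → 9
  2 × C: 1 H each → 2
  2 × C: no H
  2 × O: no H
  1 × Cl: no H
  Total hydrogens = 37.
Molecular formula: C20H37ClO2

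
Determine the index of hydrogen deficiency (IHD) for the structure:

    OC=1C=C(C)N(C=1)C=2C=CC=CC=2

7

Molecular formula from the SMILES: C11H11NO.
DoU = (2C + 2 + N − H − X)/2 = (2·11 + 2 + 1 − 11 − 0)/2 = 14/2 = 7.
(Structurally: 2 ring(s) + 5 π bond(s) = 7.)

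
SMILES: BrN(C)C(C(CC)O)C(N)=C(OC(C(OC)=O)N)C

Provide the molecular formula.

C11H22BrN3O4

Heavy atoms from the SMILES: 1 Br, 11 C, 3 N, 4 O.
Implicit hydrogens by atom environment:
  4 × C: 3 H each → 12
  3 × C: 1 H each → 3
  3 × C: no H
  3 × O: no H
  2 × N: 2 H each → 4
  1 × Br: no H
  1 × C: 2 H
  1 × N: no H
  1 × O: 1 H
  Total hydrogens = 22.
Molecular formula: C11H22BrN3O4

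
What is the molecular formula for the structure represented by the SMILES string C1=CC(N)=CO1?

Heavy atoms from the SMILES: 4 C, 1 N, 1 O.
Implicit hydrogens by atom environment:
  3 × C (aromatic): 1 H each → 3
  1 × C (aromatic): no H
  1 × N: 2 H
  1 × O (aromatic): no H
  Total hydrogens = 5.
Molecular formula: C4H5NO

C4H5NO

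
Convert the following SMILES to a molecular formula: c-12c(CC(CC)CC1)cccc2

C12H16

Heavy atoms from the SMILES: 12 C.
Implicit hydrogens by atom environment:
  4 × C: 2 H each → 8
  4 × C (aromatic): 1 H each → 4
  2 × C (aromatic): no H
  1 × C: 3 H
  1 × C: 1 H
  Total hydrogens = 16.
Molecular formula: C12H16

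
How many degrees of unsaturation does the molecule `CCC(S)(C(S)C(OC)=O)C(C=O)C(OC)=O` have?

3

Molecular formula from the SMILES: C10H16O5S2.
DoU = (2C + 2 + N − H − X)/2 = (2·10 + 2 + 0 − 16 − 0)/2 = 6/2 = 3.
(Structurally: 0 ring(s) + 3 π bond(s) = 3.)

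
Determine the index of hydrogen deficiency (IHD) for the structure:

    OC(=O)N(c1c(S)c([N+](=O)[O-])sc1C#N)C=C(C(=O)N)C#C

11

Molecular formula from the SMILES: C11H6N4O5S2.
DoU = (2C + 2 + N − H − X)/2 = (2·11 + 2 + 4 − 6 − 0)/2 = 22/2 = 11.
(Structurally: 1 ring(s) + 10 π bond(s) = 11.)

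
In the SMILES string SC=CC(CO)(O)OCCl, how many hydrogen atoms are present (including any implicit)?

Hydrogens are implicit in SMILES; fill each atom to its normal valence:
  2 × C: 2 H each → 4
  2 × C: 1 H each → 2
  2 × O: 1 H each → 2
  1 × C: no H
  1 × Cl: no H
  1 × O: no H
  1 × S: 1 H
  Total hydrogens = 9.

9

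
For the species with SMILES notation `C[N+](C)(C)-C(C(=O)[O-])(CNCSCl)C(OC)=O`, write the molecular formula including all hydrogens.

Heavy atoms from the SMILES: 9 C, 1 Cl, 2 N, 4 O, 1 S.
Implicit hydrogens by atom environment:
  4 × C: 3 H each → 12
  3 × C: no H
  3 × O: no H
  2 × C: 2 H each → 4
  1 × Cl: no H
  1 × N: 1 H
  1 × N (charge +1): no H
  1 × O (charge -1): no H
  1 × S: no H
  Total hydrogens = 17.
Molecular formula: C9H17ClN2O4S

C9H17ClN2O4S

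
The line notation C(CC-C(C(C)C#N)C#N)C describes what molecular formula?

C9H14N2

Heavy atoms from the SMILES: 9 C, 2 N.
Implicit hydrogens by atom environment:
  3 × C: 2 H each → 6
  2 × C: 3 H each → 6
  2 × C: 1 H each → 2
  2 × C: no H
  2 × N: no H
  Total hydrogens = 14.
Molecular formula: C9H14N2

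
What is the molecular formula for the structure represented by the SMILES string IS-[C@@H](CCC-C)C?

C6H13IS

Heavy atoms from the SMILES: 6 C, 1 I, 1 S.
Implicit hydrogens by atom environment:
  3 × C: 2 H each → 6
  2 × C: 3 H each → 6
  1 × C: 1 H
  1 × I: no H
  1 × S: no H
  Total hydrogens = 13.
Molecular formula: C6H13IS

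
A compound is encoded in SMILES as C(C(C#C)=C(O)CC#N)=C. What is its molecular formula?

Heavy atoms from the SMILES: 8 C, 1 N, 1 O.
Implicit hydrogens by atom environment:
  4 × C: no H
  2 × C: 2 H each → 4
  2 × C: 1 H each → 2
  1 × N: no H
  1 × O: 1 H
  Total hydrogens = 7.
Molecular formula: C8H7NO

C8H7NO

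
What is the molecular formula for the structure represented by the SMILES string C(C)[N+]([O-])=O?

Heavy atoms from the SMILES: 2 C, 1 N, 2 O.
Implicit hydrogens by atom environment:
  1 × C: 3 H
  1 × C: 2 H
  1 × N (charge +1): no H
  1 × O: no H
  1 × O (charge -1): no H
  Total hydrogens = 5.
Molecular formula: C2H5NO2

C2H5NO2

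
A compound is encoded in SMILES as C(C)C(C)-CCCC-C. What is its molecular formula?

C9H20

Heavy atoms from the SMILES: 9 C.
Implicit hydrogens by atom environment:
  5 × C: 2 H each → 10
  3 × C: 3 H each → 9
  1 × C: 1 H
  Total hydrogens = 20.
Molecular formula: C9H20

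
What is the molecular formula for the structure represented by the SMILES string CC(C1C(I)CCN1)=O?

Heavy atoms from the SMILES: 6 C, 1 I, 1 N, 1 O.
Implicit hydrogens by atom environment:
  2 × C: 2 H each → 4
  2 × C: 1 H each → 2
  1 × C: 3 H
  1 × C: no H
  1 × I: no H
  1 × N: 1 H
  1 × O: no H
  Total hydrogens = 10.
Molecular formula: C6H10INO

C6H10INO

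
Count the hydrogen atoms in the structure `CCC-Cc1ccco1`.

12

Hydrogens are implicit in SMILES; fill each atom to its normal valence:
  3 × C: 2 H each → 6
  3 × C (aromatic): 1 H each → 3
  1 × C: 3 H
  1 × C (aromatic): no H
  1 × O (aromatic): no H
  Total hydrogens = 12.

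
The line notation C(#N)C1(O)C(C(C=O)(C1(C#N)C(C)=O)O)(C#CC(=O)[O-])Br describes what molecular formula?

C12H6BrN2O6-

Heavy atoms from the SMILES: 1 Br, 12 C, 2 N, 6 O.
Implicit hydrogens by atom environment:
  10 × C: no H
  3 × O: no H
  2 × N: no H
  2 × O: 1 H each → 2
  1 × Br: no H
  1 × C: 3 H
  1 × C: 1 H
  1 × O (charge -1): no H
  Total hydrogens = 6.
Net charge -1.
Molecular formula: C12H6BrN2O6-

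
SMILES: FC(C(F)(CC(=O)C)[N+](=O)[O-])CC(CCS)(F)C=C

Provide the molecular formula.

C11H16F3NO3S

Heavy atoms from the SMILES: 11 C, 3 F, 1 N, 3 O, 1 S.
Implicit hydrogens by atom environment:
  5 × C: 2 H each → 10
  3 × C: no H
  3 × F: no H
  2 × C: 1 H each → 2
  2 × O: no H
  1 × C: 3 H
  1 × N (charge +1): no H
  1 × O (charge -1): no H
  1 × S: 1 H
  Total hydrogens = 16.
Molecular formula: C11H16F3NO3S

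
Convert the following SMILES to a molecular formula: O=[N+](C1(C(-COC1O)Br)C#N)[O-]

C5H5BrN2O4

Heavy atoms from the SMILES: 1 Br, 5 C, 2 N, 4 O.
Implicit hydrogens by atom environment:
  2 × C: 1 H each → 2
  2 × C: no H
  2 × O: no H
  1 × Br: no H
  1 × C: 2 H
  1 × N (charge +1): no H
  1 × N: no H
  1 × O: 1 H
  1 × O (charge -1): no H
  Total hydrogens = 5.
Molecular formula: C5H5BrN2O4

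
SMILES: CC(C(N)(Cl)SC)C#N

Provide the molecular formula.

Heavy atoms from the SMILES: 5 C, 1 Cl, 2 N, 1 S.
Implicit hydrogens by atom environment:
  2 × C: 3 H each → 6
  2 × C: no H
  1 × C: 1 H
  1 × Cl: no H
  1 × N: 2 H
  1 × N: no H
  1 × S: no H
  Total hydrogens = 9.
Molecular formula: C5H9ClN2S

C5H9ClN2S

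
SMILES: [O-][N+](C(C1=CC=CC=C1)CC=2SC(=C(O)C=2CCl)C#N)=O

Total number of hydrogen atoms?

Hydrogens are implicit in SMILES; fill each atom to its normal valence:
  5 × C (aromatic): 1 H each → 5
  5 × C (aromatic): no H
  2 × C: 2 H each → 4
  1 × C: 1 H
  1 × C: no H
  1 × Cl: no H
  1 × N: no H
  1 × N (charge +1): no H
  1 × O: 1 H
  1 × O: no H
  1 × O (charge -1): no H
  1 × S (aromatic): no H
  Total hydrogens = 11.

11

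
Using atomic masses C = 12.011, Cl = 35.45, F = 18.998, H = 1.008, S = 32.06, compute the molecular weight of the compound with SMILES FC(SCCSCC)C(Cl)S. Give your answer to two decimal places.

234.79

Molecular formula: C6H12ClFS3.
M = 6×12.011 + 1×35.45 + 1×18.998 + 12×1.008 + 3×32.06 = 234.79 g/mol.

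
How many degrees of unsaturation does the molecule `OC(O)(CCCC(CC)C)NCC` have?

0

Molecular formula from the SMILES: C10H23NO2.
DoU = (2C + 2 + N − H − X)/2 = (2·10 + 2 + 1 − 23 − 0)/2 = 0/2 = 0.
(Structurally: 0 ring(s) + 0 π bond(s) = 0.)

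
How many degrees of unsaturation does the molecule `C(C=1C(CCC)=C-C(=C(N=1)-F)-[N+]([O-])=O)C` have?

Molecular formula from the SMILES: C10H13FN2O2.
DoU = (2C + 2 + N − H − X)/2 = (2·10 + 2 + 2 − 13 − 1)/2 = 10/2 = 5.
(Structurally: 1 ring(s) + 4 π bond(s) = 5.)

5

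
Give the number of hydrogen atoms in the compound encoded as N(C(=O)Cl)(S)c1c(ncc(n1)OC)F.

5

Hydrogens are implicit in SMILES; fill each atom to its normal valence:
  3 × C (aromatic): no H
  2 × N (aromatic): no H
  2 × O: no H
  1 × C: 3 H
  1 × C (aromatic): 1 H
  1 × C: no H
  1 × Cl: no H
  1 × F: no H
  1 × N: no H
  1 × S: 1 H
  Total hydrogens = 5.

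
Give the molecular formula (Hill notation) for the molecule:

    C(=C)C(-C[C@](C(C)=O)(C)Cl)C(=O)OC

Heavy atoms from the SMILES: 10 C, 1 Cl, 3 O.
Implicit hydrogens by atom environment:
  3 × C: 3 H each → 9
  3 × C: no H
  3 × O: no H
  2 × C: 2 H each → 4
  2 × C: 1 H each → 2
  1 × Cl: no H
  Total hydrogens = 15.
Molecular formula: C10H15ClO3

C10H15ClO3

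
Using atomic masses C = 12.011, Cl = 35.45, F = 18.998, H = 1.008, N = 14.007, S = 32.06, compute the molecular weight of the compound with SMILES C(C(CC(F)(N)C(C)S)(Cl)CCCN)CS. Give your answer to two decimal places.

288.87

Molecular formula: C10H22ClFN2S2.
M = 10×12.011 + 1×35.45 + 1×18.998 + 22×1.008 + 2×14.007 + 2×32.06 = 288.87 g/mol.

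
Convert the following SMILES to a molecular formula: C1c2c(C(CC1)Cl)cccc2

C10H11Cl

Heavy atoms from the SMILES: 10 C, 1 Cl.
Implicit hydrogens by atom environment:
  4 × C (aromatic): 1 H each → 4
  3 × C: 2 H each → 6
  2 × C (aromatic): no H
  1 × C: 1 H
  1 × Cl: no H
  Total hydrogens = 11.
Molecular formula: C10H11Cl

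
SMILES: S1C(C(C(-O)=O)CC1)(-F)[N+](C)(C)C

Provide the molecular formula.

Heavy atoms from the SMILES: 8 C, 1 F, 1 N, 2 O, 1 S.
Implicit hydrogens by atom environment:
  3 × C: 3 H each → 9
  2 × C: 2 H each → 4
  2 × C: no H
  1 × C: 1 H
  1 × F: no H
  1 × N (charge +1): no H
  1 × O: 1 H
  1 × O: no H
  1 × S: no H
  Total hydrogens = 15.
Net charge +1.
Molecular formula: C8H15FNO2S+

C8H15FNO2S+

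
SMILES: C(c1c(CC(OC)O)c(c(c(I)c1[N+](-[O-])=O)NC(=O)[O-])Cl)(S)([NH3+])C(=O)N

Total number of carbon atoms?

The symbol for carbon appears 12 times in the SMILES. Lowercase c denotes aromatic carbon and counts toward C.

12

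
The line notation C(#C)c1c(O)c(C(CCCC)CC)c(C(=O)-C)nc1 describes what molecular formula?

Heavy atoms from the SMILES: 16 C, 1 N, 2 O.
Implicit hydrogens by atom environment:
  4 × C: 2 H each → 8
  4 × C (aromatic): no H
  3 × C: 3 H each → 9
  2 × C: 1 H each → 2
  2 × C: no H
  1 × C (aromatic): 1 H
  1 × N (aromatic): no H
  1 × O: 1 H
  1 × O: no H
  Total hydrogens = 21.
Molecular formula: C16H21NO2

C16H21NO2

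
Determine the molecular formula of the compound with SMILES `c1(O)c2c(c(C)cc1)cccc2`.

C11H10O

Heavy atoms from the SMILES: 11 C, 1 O.
Implicit hydrogens by atom environment:
  6 × C (aromatic): 1 H each → 6
  4 × C (aromatic): no H
  1 × C: 3 H
  1 × O: 1 H
  Total hydrogens = 10.
Molecular formula: C11H10O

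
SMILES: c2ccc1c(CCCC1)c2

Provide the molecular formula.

C10H12

Heavy atoms from the SMILES: 10 C.
Implicit hydrogens by atom environment:
  4 × C: 2 H each → 8
  4 × C (aromatic): 1 H each → 4
  2 × C (aromatic): no H
  Total hydrogens = 12.
Molecular formula: C10H12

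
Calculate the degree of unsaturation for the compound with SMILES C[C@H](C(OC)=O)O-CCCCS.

1

Molecular formula from the SMILES: C8H16O3S.
DoU = (2C + 2 + N − H − X)/2 = (2·8 + 2 + 0 − 16 − 0)/2 = 2/2 = 1.
(Structurally: 0 ring(s) + 1 π bond(s) = 1.)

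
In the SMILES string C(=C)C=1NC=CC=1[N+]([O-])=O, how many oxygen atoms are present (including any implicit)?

The symbol for oxygen appears 2 times in the SMILES.

2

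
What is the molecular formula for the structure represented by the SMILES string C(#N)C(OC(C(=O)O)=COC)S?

Heavy atoms from the SMILES: 6 C, 1 N, 4 O, 1 S.
Implicit hydrogens by atom environment:
  3 × C: no H
  3 × O: no H
  2 × C: 1 H each → 2
  1 × C: 3 H
  1 × N: no H
  1 × O: 1 H
  1 × S: 1 H
  Total hydrogens = 7.
Molecular formula: C6H7NO4S

C6H7NO4S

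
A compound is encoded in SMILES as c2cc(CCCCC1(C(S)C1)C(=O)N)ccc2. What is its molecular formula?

C14H19NOS

Heavy atoms from the SMILES: 14 C, 1 N, 1 O, 1 S.
Implicit hydrogens by atom environment:
  5 × C: 2 H each → 10
  5 × C (aromatic): 1 H each → 5
  2 × C: no H
  1 × C: 1 H
  1 × C (aromatic): no H
  1 × N: 2 H
  1 × O: no H
  1 × S: 1 H
  Total hydrogens = 19.
Molecular formula: C14H19NOS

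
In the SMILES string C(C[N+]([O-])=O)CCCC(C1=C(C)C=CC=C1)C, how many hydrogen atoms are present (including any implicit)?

21

Hydrogens are implicit in SMILES; fill each atom to its normal valence:
  5 × C: 2 H each → 10
  4 × C (aromatic): 1 H each → 4
  2 × C: 3 H each → 6
  2 × C (aromatic): no H
  1 × C: 1 H
  1 × N (charge +1): no H
  1 × O: no H
  1 × O (charge -1): no H
  Total hydrogens = 21.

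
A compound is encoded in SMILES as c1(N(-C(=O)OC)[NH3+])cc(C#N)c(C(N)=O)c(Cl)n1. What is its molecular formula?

C9H9ClN5O3+

Heavy atoms from the SMILES: 9 C, 1 Cl, 5 N, 3 O.
Implicit hydrogens by atom environment:
  4 × C (aromatic): no H
  3 × C: no H
  3 × O: no H
  2 × N: no H
  1 × C: 3 H
  1 × C (aromatic): 1 H
  1 × Cl: no H
  1 × N (charge +1): 3 H
  1 × N: 2 H
  1 × N (aromatic): no H
  Total hydrogens = 9.
Net charge +1.
Molecular formula: C9H9ClN5O3+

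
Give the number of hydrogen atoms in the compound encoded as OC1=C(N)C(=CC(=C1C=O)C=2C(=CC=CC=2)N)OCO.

14

Hydrogens are implicit in SMILES; fill each atom to its normal valence:
  7 × C (aromatic): no H
  5 × C (aromatic): 1 H each → 5
  2 × N: 2 H each → 4
  2 × O: 1 H each → 2
  2 × O: no H
  1 × C: 2 H
  1 × C: 1 H
  Total hydrogens = 14.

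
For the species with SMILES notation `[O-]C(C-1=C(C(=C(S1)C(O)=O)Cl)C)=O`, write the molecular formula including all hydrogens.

Heavy atoms from the SMILES: 7 C, 1 Cl, 4 O, 1 S.
Implicit hydrogens by atom environment:
  4 × C (aromatic): no H
  2 × C: no H
  2 × O: no H
  1 × C: 3 H
  1 × Cl: no H
  1 × O: 1 H
  1 × O (charge -1): no H
  1 × S (aromatic): no H
  Total hydrogens = 4.
Net charge -1.
Molecular formula: C7H4ClO4S-

C7H4ClO4S-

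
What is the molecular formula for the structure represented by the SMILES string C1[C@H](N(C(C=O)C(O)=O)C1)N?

C6H10N2O3

Heavy atoms from the SMILES: 6 C, 2 N, 3 O.
Implicit hydrogens by atom environment:
  3 × C: 1 H each → 3
  2 × C: 2 H each → 4
  2 × O: no H
  1 × C: no H
  1 × N: 2 H
  1 × N: no H
  1 × O: 1 H
  Total hydrogens = 10.
Molecular formula: C6H10N2O3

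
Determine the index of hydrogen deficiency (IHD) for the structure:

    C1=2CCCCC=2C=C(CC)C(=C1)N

Molecular formula from the SMILES: C12H17N.
DoU = (2C + 2 + N − H − X)/2 = (2·12 + 2 + 1 − 17 − 0)/2 = 10/2 = 5.
(Structurally: 2 ring(s) + 3 π bond(s) = 5.)

5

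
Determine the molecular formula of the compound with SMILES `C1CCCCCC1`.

Heavy atoms from the SMILES: 7 C.
Implicit hydrogens by atom environment:
  7 × C: 2 H each → 14
  Total hydrogens = 14.
Molecular formula: C7H14

C7H14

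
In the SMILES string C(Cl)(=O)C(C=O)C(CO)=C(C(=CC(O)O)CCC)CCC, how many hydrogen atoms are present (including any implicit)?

23

Hydrogens are implicit in SMILES; fill each atom to its normal valence:
  5 × C: 2 H each → 10
  4 × C: 1 H each → 4
  4 × C: no H
  3 × O: 1 H each → 3
  2 × C: 3 H each → 6
  2 × O: no H
  1 × Cl: no H
  Total hydrogens = 23.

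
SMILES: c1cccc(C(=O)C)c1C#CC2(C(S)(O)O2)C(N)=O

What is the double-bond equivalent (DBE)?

9

Molecular formula from the SMILES: C13H11NO4S.
DoU = (2C + 2 + N − H − X)/2 = (2·13 + 2 + 1 − 11 − 0)/2 = 18/2 = 9.
(Structurally: 2 ring(s) + 7 π bond(s) = 9.)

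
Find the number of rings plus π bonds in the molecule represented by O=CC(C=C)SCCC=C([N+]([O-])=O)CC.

Molecular formula from the SMILES: C10H15NO3S.
DoU = (2C + 2 + N − H − X)/2 = (2·10 + 2 + 1 − 15 − 0)/2 = 8/2 = 4.
(Structurally: 0 ring(s) + 4 π bond(s) = 4.)

4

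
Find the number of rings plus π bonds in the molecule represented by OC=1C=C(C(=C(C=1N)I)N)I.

Molecular formula from the SMILES: C6H6I2N2O.
DoU = (2C + 2 + N − H − X)/2 = (2·6 + 2 + 2 − 6 − 2)/2 = 8/2 = 4.
(Structurally: 1 ring(s) + 3 π bond(s) = 4.)

4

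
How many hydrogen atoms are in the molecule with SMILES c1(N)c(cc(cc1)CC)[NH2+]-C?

15

Hydrogens are implicit in SMILES; fill each atom to its normal valence:
  3 × C (aromatic): 1 H each → 3
  3 × C (aromatic): no H
  2 × C: 3 H each → 6
  1 × C: 2 H
  1 × N (charge +1): 2 H
  1 × N: 2 H
  Total hydrogens = 15.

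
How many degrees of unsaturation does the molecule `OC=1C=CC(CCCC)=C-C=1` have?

Molecular formula from the SMILES: C10H14O.
DoU = (2C + 2 + N − H − X)/2 = (2·10 + 2 + 0 − 14 − 0)/2 = 8/2 = 4.
(Structurally: 1 ring(s) + 3 π bond(s) = 4.)

4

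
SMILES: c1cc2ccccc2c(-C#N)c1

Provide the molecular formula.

Heavy atoms from the SMILES: 11 C, 1 N.
Implicit hydrogens by atom environment:
  7 × C (aromatic): 1 H each → 7
  3 × C (aromatic): no H
  1 × C: no H
  1 × N: no H
  Total hydrogens = 7.
Molecular formula: C11H7N

C11H7N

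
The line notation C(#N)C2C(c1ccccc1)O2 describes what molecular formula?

Heavy atoms from the SMILES: 9 C, 1 N, 1 O.
Implicit hydrogens by atom environment:
  5 × C (aromatic): 1 H each → 5
  2 × C: 1 H each → 2
  1 × C: no H
  1 × C (aromatic): no H
  1 × N: no H
  1 × O: no H
  Total hydrogens = 7.
Molecular formula: C9H7NO

C9H7NO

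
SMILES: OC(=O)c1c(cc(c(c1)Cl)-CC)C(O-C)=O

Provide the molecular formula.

Heavy atoms from the SMILES: 11 C, 1 Cl, 4 O.
Implicit hydrogens by atom environment:
  4 × C (aromatic): no H
  3 × O: no H
  2 × C: 3 H each → 6
  2 × C (aromatic): 1 H each → 2
  2 × C: no H
  1 × C: 2 H
  1 × Cl: no H
  1 × O: 1 H
  Total hydrogens = 11.
Molecular formula: C11H11ClO4

C11H11ClO4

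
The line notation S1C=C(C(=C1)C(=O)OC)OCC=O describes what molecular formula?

Heavy atoms from the SMILES: 8 C, 4 O, 1 S.
Implicit hydrogens by atom environment:
  4 × O: no H
  2 × C (aromatic): 1 H each → 2
  2 × C (aromatic): no H
  1 × C: 3 H
  1 × C: 2 H
  1 × C: 1 H
  1 × C: no H
  1 × S (aromatic): no H
  Total hydrogens = 8.
Molecular formula: C8H8O4S

C8H8O4S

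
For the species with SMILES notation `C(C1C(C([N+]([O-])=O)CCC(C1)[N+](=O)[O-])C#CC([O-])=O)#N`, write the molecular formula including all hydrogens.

C11H10N3O6-

Heavy atoms from the SMILES: 11 C, 3 N, 6 O.
Implicit hydrogens by atom environment:
  4 × C: 1 H each → 4
  4 × C: no H
  3 × C: 2 H each → 6
  3 × O: no H
  3 × O (charge -1): no H
  2 × N (charge +1): no H
  1 × N: no H
  Total hydrogens = 10.
Net charge -1.
Molecular formula: C11H10N3O6-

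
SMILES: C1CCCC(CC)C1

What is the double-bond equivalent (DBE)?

1

Molecular formula from the SMILES: C8H16.
DoU = (2C + 2 + N − H − X)/2 = (2·8 + 2 + 0 − 16 − 0)/2 = 2/2 = 1.
(Structurally: 1 ring(s) + 0 π bond(s) = 1.)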